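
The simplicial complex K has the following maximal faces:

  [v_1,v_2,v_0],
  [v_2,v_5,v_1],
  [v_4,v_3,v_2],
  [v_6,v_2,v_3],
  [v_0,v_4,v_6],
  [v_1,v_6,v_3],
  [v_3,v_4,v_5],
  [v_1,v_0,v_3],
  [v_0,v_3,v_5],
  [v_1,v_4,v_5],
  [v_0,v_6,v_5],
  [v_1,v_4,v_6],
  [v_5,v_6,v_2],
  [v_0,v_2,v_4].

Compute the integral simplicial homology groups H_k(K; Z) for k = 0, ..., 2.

H_0 = Z,  H_1 = Z^2,  H_2 = Z.

Take the total order v_0 < v_1 < v_2 < v_3 < v_4 < v_5 < v_6 on the vertex set. Then K (dimension 2) consists of the simplices:

  0-simplices (7): [v_0], [v_1], [v_2], [v_3], [v_4], [v_5], [v_6]
  1-simplices (21): (21 of them)
  2-simplices (14): (14 of them)

Hence C_0 ≅ Z^7, C_1 ≅ Z^21, C_2 ≅ Z^14.

Boundary ∂_1: C_1 → C_0 is given by ∂[p,q] = [q] − [p].
The 7×21 boundary matrix has rank 6 and Smith normal form diag(1,1,1,1,1,1).

The boundary map ∂_2: C_2 → C_1 maps a triangle to the signed sum of its edges. For instance
  ∂[v_0,v_2,v_4] = [v_2,v_4] − [v_0,v_4] + [v_0,v_2],
  ∂[v_1,v_2,v_5] = [v_2,v_5] − [v_1,v_5] + [v_1,v_2].
The resulting 21×14 matrix has rank 13, and its Smith normal form has invariant factors (1,1,1,1,1,1,1,1,1,1,1,1,1).

Computing H_k = (kernel of ∂_k) / (image of ∂_{k+1}):

  H_0: rank C_0 − rank ∂_1 = 7 − 6 = 1, and the invariant factors of ∂_1 are all 1, so H_0 ≅ Z.
  H_1: rank ker ∂_1 − rank ∂_2 = (21 − 6) − 13 = 2, and the invariant factors of ∂_2 are all 1, so H_1 ≅ Z^2.
  H_2: rank ker ∂_2 − rank ∂_3 = (14 − 13) − 0 = 1, and there is no ∂_3, so H_2 ≅ Z.

(K is a triangulation of the torus T^2.)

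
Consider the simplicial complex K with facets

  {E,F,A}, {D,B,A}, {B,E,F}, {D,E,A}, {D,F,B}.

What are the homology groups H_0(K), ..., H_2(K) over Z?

H_0 = Z,  H_1 = Z,  H_2 = 0.

Take the total order A < B < D < E < F on the vertex set. Then K (dimension 2) consists of the simplices:

  0-simplices (5): A, B, D, E, F
  1-simplices (10): AB, AD, AE, AF, BD, BE, BF, DE, DF, EF
  2-simplices (5): ABD, ADE, AEF, BDF, BEF

so the chain groups are C_0 ≅ Z^5, C_1 ≅ Z^10, C_2 ≅ Z^5.

The boundary map ∂_1: C_1 → C_0 sends each edge [p,q] (with p < q) to q − p.
As a 5×10 matrix over Z this has rank 4, with invariant factors (1,1,1,1).

∂_2: C_2 → C_1 maps a triangle to the signed sum of its edges. For instance
  ∂ADE = DE − AE + AD,
  ∂BDF = DF − BF + BD.
As a 10×5 matrix over Z this has rank 5, with invariant factors (1,1,1,1,1).

From H_k ≅ ker(∂_k) / im(∂_{k+1}) we obtain:

  H_0: rank C_0 − rank ∂_1 = 5 − 4 = 1, and the invariant factors of ∂_1 are all 1, so H_0 = Z.
  H_1: rank ker ∂_1 − rank ∂_2 = (10 − 4) − 5 = 1, and the invariant factors of ∂_2 are all 1, so H_1 = Z.
  H_2: rank ker ∂_2 − rank ∂_3 = (5 − 5) − 0 = 0, and there is no ∂_3, so H_2 = 0.

As a check, the Euler characteristic is 5 − 10 + 5 = 0, which agrees with 1 − 1 + 0 = 0.
(K is a triangulation of the Möbius band.)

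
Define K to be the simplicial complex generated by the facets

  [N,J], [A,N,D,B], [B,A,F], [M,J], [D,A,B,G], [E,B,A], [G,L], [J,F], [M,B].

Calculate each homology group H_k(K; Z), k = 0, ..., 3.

H_0 = Z,  H_1 = Z^2,  H_2 = 0,  H_3 = 0.

Order the vertices as A < B < D < E < F < G < J < L < M < N. Listing each simplex with vertices in this order, K has dimension 3 with simplices:

  0-simplices (10): A, B, D, E, F, G, J, L, M, N
  1-simplices (18): AB, AD, AE, AF, AG, AN, BD, BE, BF, BG, BM, BN, DG, DN, FJ, GL, JM, JN
  2-simplices (9): ABD, ABE, ABF, ABG, ABN, ADG, ADN, BDG, BDN
  3-simplices (2): ABDG, ABDN

so the chain groups are C_0 ≅ Z^10, C_1 ≅ Z^18, C_2 ≅ Z^9, C_3 ≅ Z^2.

Boundary ∂_1: C_1 → C_0 maps an edge to its endpoints' difference, ∂[p,q] = q − p. For instance
  ∂BM = M − B.
As a 10×18 matrix over Z this has rank 9, with invariant factors (1,1,1,1,1,1,1,1,1).

The boundary map ∂_2: C_2 → C_1 sends each 2-simplex [p,q,r] to [q,r] − [p,r] + [p,q]. For instance
  ∂ABN = BN − AN + AB,
  ∂BDG = DG − BG + BD.
The 18×9 boundary matrix has rank 7 and Smith normal form diag(1,1,1,1,1,1,1).

∂_3: C_3 → C_2 sends each 3-simplex σ to the alternating sum Σ_i (−1)^i (σ with its i-th vertex removed). For instance
  ∂ABDG = BDG − ADG + ABG − ABD,
  ∂ABDN = BDN − ADN + ABN − ABD.
The 9×2 boundary matrix has rank 2 and Smith normal form diag(1,1).

Computing H_k = (kernel of ∂_k) / (image of ∂_{k+1}):

  H_0: rank C_0 − rank ∂_1 = 10 − 9 = 1, and the invariant factors of ∂_1 are all 1, so H_0 ≅ Z.
  H_1: rank ker ∂_1 − rank ∂_2 = (18 − 9) − 7 = 2, and the invariant factors of ∂_2 are all 1, so H_1 ≅ Z^2.
  H_2: rank ker ∂_2 − rank ∂_3 = (9 − 7) − 2 = 0, and the invariant factors of ∂_3 are all 1, so H_2 ≅ 0.
  H_3: rank ker ∂_3 − rank ∂_4 = (2 − 2) − 0 = 0, and there is no ∂_4, so H_3 ≅ 0.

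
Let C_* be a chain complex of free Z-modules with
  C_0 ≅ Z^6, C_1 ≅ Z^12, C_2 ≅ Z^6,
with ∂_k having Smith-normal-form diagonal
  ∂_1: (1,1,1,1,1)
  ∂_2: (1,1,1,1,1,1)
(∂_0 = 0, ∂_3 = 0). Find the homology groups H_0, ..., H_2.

H_0: b_0 = 6 − 0 − 5 = 1; torsion from ∂_1 factors > 1: none. So H_0 = Z.
H_1: b_1 = 12 − 5 − 6 = 1; torsion from ∂_2 factors > 1: none. So H_1 = Z.
H_2: b_2 = 6 − 6 − 0 = 0; torsion from ∂_3 factors > 1: none. So H_2 = 0.

H_0 = Z,  H_1 = Z,  H_2 = 0.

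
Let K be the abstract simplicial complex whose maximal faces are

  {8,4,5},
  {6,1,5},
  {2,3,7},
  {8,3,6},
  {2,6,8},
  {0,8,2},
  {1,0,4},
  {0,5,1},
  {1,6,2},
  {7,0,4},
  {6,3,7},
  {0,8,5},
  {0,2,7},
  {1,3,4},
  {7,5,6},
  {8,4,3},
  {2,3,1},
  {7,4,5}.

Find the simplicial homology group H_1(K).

H_1 = Z ⊕ Z_2.

We work with the vertex ordering 0 < 1 < 2 < 3 < 4 < 5 < 6 < 7 < 8. The simplices of K, each written with vertices in increasing order, are:

  0-simplices (9): [0], [1], [2], [3], [4], [5], [6], [7], [8]
  1-simplices (27): (27 of them)
  2-simplices (18): [0,1,4], [0,1,5], [0,2,7], [0,2,8], [0,4,7], [0,5,8], [1,2,3], [1,2,6], [1,3,4], [1,5,6], [2,3,7], [2,6,8], [3,4,8], [3,6,7], [3,6,8], [4,5,7], [4,5,8], [5,6,7]

so the chain groups are C_0 ≅ Z^9, C_1 ≅ Z^27, C_2 ≅ Z^18.

The boundary map ∂_1: C_1 → C_0 is given by ∂[p,q] = [q] − [p]. For instance
  ∂[1,4] = [4] − [1].
The 9×27 boundary matrix has rank 8 and Smith normal form diag(1,1,1,1,1,1,1,1).

The boundary map ∂_2: C_2 → C_1 acts by ∂[p,q,r] = [q,r] − [p,r] + [p,q]. For instance
  ∂[2,6,8] = [6,8] − [2,8] + [2,6],
  ∂[5,6,7] = [6,7] − [5,7] + [5,6].
This gives a 27×18 integer matrix of rank 18; reducing to Smith normal form yields diagonal entries (1,1,1,1,1,1,1,1,1,1,1,1,1,1,1,1,1,2).

Now H_k = ker ∂_k / im ∂_{k+1}, so:

  H_1: rank ker ∂_1 − rank ∂_2 = (27 − 8) − 18 = 1, and ∂_2 has invariant factor 2 > 1, so H_1 ≅ Z ⊕ Z_2.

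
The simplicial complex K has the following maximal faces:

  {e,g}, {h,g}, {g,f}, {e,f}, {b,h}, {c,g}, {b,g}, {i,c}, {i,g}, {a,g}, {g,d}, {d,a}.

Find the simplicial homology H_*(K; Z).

H_0 ≅ Z,  H_1 ≅ Z^4.

K has 9 vertices, 12 edges.
rank ∂_0 = 0, rank ∂_1 = 8 ⇒ b_0 = 9 − 0 − 8 = 1; all invariant factors of ∂_1 are 1 so no torsion. So H_0 = Z.
rank ∂_1 = 8, rank ∂_2 = 0 ⇒ b_1 = 12 − 8 − 0 = 4. So H_1 = Z^4.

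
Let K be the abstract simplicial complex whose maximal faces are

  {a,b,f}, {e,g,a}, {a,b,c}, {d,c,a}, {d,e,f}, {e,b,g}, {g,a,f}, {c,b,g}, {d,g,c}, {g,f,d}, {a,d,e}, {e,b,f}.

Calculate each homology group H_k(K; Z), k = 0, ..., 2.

Fix the vertex order a < b < c < d < e < f < g and write every simplex with vertices in increasing order. Then dim K = 2 and the simplices of K are:

  0-simplices (7): a, b, c, d, e, f, g
  1-simplices (18): ab, ac, ad, ae, af, ag, bc, be, bf, bg, cd, cg, de, df, dg, ef, eg, fg
  2-simplices (12): abc, abf, acd, ade, aeg, afg, bcg, bef, beg, cdg, def, dfg

Hence C_0 ≅ Z^7, C_1 ≅ Z^18, C_2 ≅ Z^12.

∂_1: C_1 → C_0 maps an edge to its endpoints' difference, ∂[p,q] = q − p. For instance
  ∂be = e − b.
The 7×18 boundary matrix has rank 6 and Smith normal form diag(1,1,1,1,1,1).

The boundary map ∂_2: C_2 → C_1 sends each 2-simplex [p,q,r] to [q,r] − [p,r] + [p,q]. For instance
  ∂aeg = eg − ag + ae,
  ∂ade = de − ae + ad.
The 18×12 boundary matrix has rank 12 and Smith normal form diag(1,1,1,1,1,1,1,1,1,1,1,2).

Now H_k = ker ∂_k / im ∂_{k+1}, so:

  H_0: rank C_0 − rank ∂_1 = 7 − 6 = 1, and the invariant factors of ∂_1 are all 1, so H_0 = Z.
  H_1: rank ker ∂_1 − rank ∂_2 = (18 − 6) − 12 = 0, and ∂_2 has invariant factor 2 > 1, so H_1 = Z/2.
  H_2: rank ker ∂_2 − rank ∂_3 = (12 − 12) − 0 = 0, and there is no ∂_3, so H_2 = 0.

(K is a triangulation of the real projective plane RP^2.)

H_0 ≅ Z,  H_1 ≅ Z/2,  H_2 = 0.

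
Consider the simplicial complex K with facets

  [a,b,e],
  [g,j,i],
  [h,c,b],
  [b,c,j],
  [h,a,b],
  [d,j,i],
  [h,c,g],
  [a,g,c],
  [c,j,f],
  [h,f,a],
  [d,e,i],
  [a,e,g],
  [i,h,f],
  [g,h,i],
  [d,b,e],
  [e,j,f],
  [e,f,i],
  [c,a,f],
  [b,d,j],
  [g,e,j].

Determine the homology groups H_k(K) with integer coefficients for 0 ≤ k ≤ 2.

H_0 = Z,  H_1 = Z ⊕ Z_2,  H_2 = 0.

We work with the vertex ordering a < b < c < d < e < f < g < h < i < j. The simplices of K, each written with vertices in increasing order, are:

  0-simplices (10): a, b, c, d, e, f, g, h, i, j
  1-simplices (30): ab, ac, ae, af, ag, ah, bc, bd, be, bh, bj, cf, cg, ch, cj, de, di, dj, ef, eg, ei, ej, fh, fi, fj, gh, gi, gj, hi, ij
  2-simplices (20): abe, abh, acf, acg, aeg, afh, bch, bcj, bde, bdj, cfj, cgh, dei, dij, efi, efj, egj, fhi, ghi, gij

giving chain groups C_0 ≅ Z^10, C_1 ≅ Z^30, C_2 ≅ Z^20.

The boundary map ∂_1: C_1 → C_0 sends each edge [p,q] (with p < q) to q − p.
The resulting 10×30 matrix has rank 9, and its Smith normal form has invariant factors (1,1,1,1,1,1,1,1,1).

Boundary ∂_2: C_2 → C_1 maps a triangle to the signed sum of its edges. For instance
  ∂abe = be − ae + ab,
  ∂abh = bh − ah + ab.
This gives a 30×20 integer matrix of rank 20; reducing to Smith normal form yields diagonal entries (1,1,1,1,1,1,1,1,1,1,1,1,1,1,1,1,1,1,1,2).

Reading off H_k = ker ∂_k / im ∂_{k+1}:

  H_0: rank C_0 − rank ∂_1 = 10 − 9 = 1, and the invariant factors of ∂_1 are all 1, so H_0 ≅ Z.
  H_1: rank ker ∂_1 − rank ∂_2 = (30 − 9) − 20 = 1, and ∂_2 has invariant factor 2 > 1, so H_1 ≅ Z ⊕ Z_2.
  H_2: rank ker ∂_2 − rank ∂_3 = (20 − 20) − 0 = 0, and there is no ∂_3, so H_2 ≅ 0.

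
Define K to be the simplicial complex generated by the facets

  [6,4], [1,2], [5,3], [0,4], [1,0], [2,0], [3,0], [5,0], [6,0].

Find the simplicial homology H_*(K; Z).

K has 7 vertices, 9 edges.
rank ∂_0 = 0, rank ∂_1 = 6 ⇒ b_0 = 7 − 0 − 6 = 1; all invariant factors of ∂_1 are 1 so no torsion. So H_0 ≅ Z.
rank ∂_1 = 6, rank ∂_2 = 0 ⇒ b_1 = 9 − 6 − 0 = 3. So H_1 ≅ Z^3.

H_0 = Z,  H_1 = Z^3.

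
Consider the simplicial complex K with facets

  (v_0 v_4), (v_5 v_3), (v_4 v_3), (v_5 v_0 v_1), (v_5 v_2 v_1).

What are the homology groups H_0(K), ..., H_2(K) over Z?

Order the vertices as v_0 < v_1 < v_2 < v_3 < v_4 < v_5. Listing each simplex with vertices in this order, K has dimension 2 with simplices:

  0-simplices (6): [v_0], [v_1], [v_2], [v_3], [v_4], [v_5]
  1-simplices (8): [v_0,v_1], [v_0,v_4], [v_0,v_5], [v_1,v_2], [v_1,v_5], [v_2,v_5], [v_3,v_4], [v_3,v_5]
  2-simplices (2): [v_0,v_1,v_5], [v_1,v_2,v_5]

Hence C_0 ≅ Z^6, C_1 ≅ Z^8, C_2 ≅ Z^2.

The boundary map ∂_1: C_1 → C_0 maps an edge to its endpoints' difference, ∂[p,q] = q − p.
The 6×8 boundary matrix has rank 5 and Smith normal form diag(1,1,1,1,1).

Boundary ∂_2: C_2 → C_1 maps a triangle to the signed sum of its edges. For instance
  ∂[v_1,v_2,v_5] = [v_2,v_5] − [v_1,v_5] + [v_1,v_2],
  ∂[v_0,v_1,v_5] = [v_1,v_5] − [v_0,v_5] + [v_0,v_1].
The 8×2 boundary matrix has rank 2 and Smith normal form diag(1,1).

Now H_k = ker ∂_k / im ∂_{k+1}, so:

  H_0: rank C_0 − rank ∂_1 = 6 − 5 = 1, and the invariant factors of ∂_1 are all 1, so H_0 = Z.
  H_1: rank ker ∂_1 − rank ∂_2 = (8 − 5) − 2 = 1, and the invariant factors of ∂_2 are all 1, so H_1 = Z.
  H_2: rank ker ∂_2 − rank ∂_3 = (2 − 2) − 0 = 0, and there is no ∂_3, so H_2 = 0.

H_0 ≅ Z,  H_1 ≅ Z,  H_2 = 0.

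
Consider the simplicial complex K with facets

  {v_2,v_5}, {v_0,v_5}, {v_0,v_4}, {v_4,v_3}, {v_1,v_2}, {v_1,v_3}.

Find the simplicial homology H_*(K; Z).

H_0 ≅ Z,  H_1 ≅ Z.

Order the vertices as v_0 < v_1 < v_2 < v_3 < v_4 < v_5. Listing each simplex with vertices in this order, K has dimension 1 with simplices:

  0-simplices (6): [v_0], [v_1], [v_2], [v_3], [v_4], [v_5]
  1-simplices (6): [v_0,v_4], [v_0,v_5], [v_1,v_2], [v_1,v_3], [v_2,v_5], [v_3,v_4]

giving chain groups C_0 ≅ Z^6, C_1 ≅ Z^6.

Boundary ∂_1: C_1 → C_0 maps an edge to its endpoints' difference, ∂[p,q] = q − p.
This gives a 6×6 integer matrix of rank 5; reducing to Smith normal form yields diagonal entries (1,1,1,1,1).

Now H_k = ker ∂_k / im ∂_{k+1}, so:

  H_0: rank C_0 − rank ∂_1 = 6 − 5 = 1, and the invariant factors of ∂_1 are all 1, so H_0 = Z.
  H_1: rank ker ∂_1 − rank ∂_2 = (6 − 5) − 0 = 1, and there is no ∂_2, so H_1 = Z.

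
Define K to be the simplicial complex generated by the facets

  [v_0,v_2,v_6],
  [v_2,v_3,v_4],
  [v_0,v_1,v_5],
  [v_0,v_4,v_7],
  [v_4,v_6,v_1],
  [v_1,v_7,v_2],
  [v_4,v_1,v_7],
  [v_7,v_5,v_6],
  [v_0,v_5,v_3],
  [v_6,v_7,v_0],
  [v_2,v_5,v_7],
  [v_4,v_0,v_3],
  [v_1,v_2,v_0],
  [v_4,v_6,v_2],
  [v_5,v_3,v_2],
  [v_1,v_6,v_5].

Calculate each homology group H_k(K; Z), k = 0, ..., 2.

Take the total order v_0 < v_1 < v_2 < v_3 < v_4 < v_5 < v_6 < v_7 on the vertex set. Then K (dimension 2) consists of the simplices:

  0-simplices (8): [v_0], [v_1], [v_2], [v_3], [v_4], [v_5], [v_6], [v_7]
  1-simplices (24): (24 of them)
  2-simplices (16): (16 of them)

so the chain groups are C_0 ≅ Z^8, C_1 ≅ Z^24, C_2 ≅ Z^16.

The boundary map ∂_1: C_1 → C_0 sends each edge [p,q] (with p < q) to q − p. For instance
  ∂[v_0,v_7] = [v_7] − [v_0].
This gives a 8×24 integer matrix of rank 7; reducing to Smith normal form yields diagonal entries (1,1,1,1,1,1,1).

Boundary ∂_2: C_2 → C_1 acts by ∂[p,q,r] = [q,r] − [p,r] + [p,q]. For instance
  ∂[v_5,v_6,v_7] = [v_6,v_7] − [v_5,v_7] + [v_5,v_6],
  ∂[v_0,v_6,v_7] = [v_6,v_7] − [v_0,v_7] + [v_0,v_6].
As a 24×16 matrix over Z this has rank 15, with invariant factors (1,1,1,1,1,1,1,1,1,1,1,1,1,1,1).

Reading off H_k = ker ∂_k / im ∂_{k+1}:

  H_0: rank C_0 − rank ∂_1 = 8 − 7 = 1, and the invariant factors of ∂_1 are all 1, so H_0 = Z.
  H_1: rank ker ∂_1 − rank ∂_2 = (24 − 7) − 15 = 2, and the invariant factors of ∂_2 are all 1, so H_1 = Z^2.
  H_2: rank ker ∂_2 − rank ∂_3 = (16 − 15) − 0 = 1, and there is no ∂_3, so H_2 = Z.

As a check, the Euler characteristic is 8 − 24 + 16 = 0, which agrees with 1 − 2 + 1 = 0.
(K is a triangulation of the torus T^2.)

H_0 = Z,  H_1 = Z^2,  H_2 = Z.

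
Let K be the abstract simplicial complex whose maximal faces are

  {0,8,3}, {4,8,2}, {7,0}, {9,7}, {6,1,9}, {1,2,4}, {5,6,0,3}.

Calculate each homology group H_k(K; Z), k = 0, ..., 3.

H_0 = Z,  H_1 = Z^2,  H_2 = 0,  H_3 = 0.

Take the total order 0 < 1 < 2 < 3 < 4 < 5 < 6 < 7 < 8 < 9 on the vertex set. Then K (dimension 3) consists of the simplices:

  0-simplices (10): [0], [1], [2], [3], [4], [5], [6], [7], [8], [9]
  1-simplices (18): [0,3], [0,5], [0,6], [0,7], [0,8], [1,2], [1,4], [1,6], [1,9], [2,4], [2,8], [3,5], [3,6], [3,8], [4,8], [5,6], [6,9], [7,9]
  2-simplices (8): [0,3,5], [0,3,6], [0,3,8], [0,5,6], [1,2,4], [1,6,9], [2,4,8], [3,5,6]
  3-simplices (1): [0,3,5,6]

so the chain groups are C_0 ≅ Z^10, C_1 ≅ Z^18, C_2 ≅ Z^8, C_3 ≅ Z^1.

The boundary map ∂_1: C_1 → C_0 is given by ∂[p,q] = [q] − [p]. For instance
  ∂[7,9] = [9] − [7].
As a 10×18 matrix over Z this has rank 9, with invariant factors (1,1,1,1,1,1,1,1,1).

The boundary map ∂_2: C_2 → C_1 maps a triangle to the signed sum of its edges. For instance
  ∂[0,3,6] = [3,6] − [0,6] + [0,3],
  ∂[2,4,8] = [4,8] − [2,8] + [2,4].
The 18×8 boundary matrix has rank 7 and Smith normal form diag(1,1,1,1,1,1,1).

The boundary map ∂_3: C_3 → C_2 sends each 3-simplex σ to the alternating sum Σ_i (−1)^i (σ with its i-th vertex removed). For instance
  ∂[0,3,5,6] = [3,5,6] − [0,5,6] + [0,3,6] − [0,3,5].
The resulting 8×1 matrix has rank 1, and its Smith normal form has invariant factors (1).

From H_k ≅ ker(∂_k) / im(∂_{k+1}) we obtain:

  H_0: rank C_0 − rank ∂_1 = 10 − 9 = 1, and the invariant factors of ∂_1 are all 1, so H_0 ≅ Z.
  H_1: rank ker ∂_1 − rank ∂_2 = (18 − 9) − 7 = 2, and the invariant factors of ∂_2 are all 1, so H_1 ≅ Z^2.
  H_2: rank ker ∂_2 − rank ∂_3 = (8 − 7) − 1 = 0, and the invariant factors of ∂_3 are all 1, so H_2 ≅ 0.
  H_3: rank ker ∂_3 − rank ∂_4 = (1 − 1) − 0 = 0, and there is no ∂_4, so H_3 ≅ 0.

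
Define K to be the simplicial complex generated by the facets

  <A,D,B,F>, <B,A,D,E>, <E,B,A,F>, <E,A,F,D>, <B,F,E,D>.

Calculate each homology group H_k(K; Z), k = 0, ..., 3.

H_0 = Z,  H_1 = 0,  H_2 = 0,  H_3 = Z.

K has 5 vertices, 10 edges, 10 triangles, 5 3-simplices.
rank ∂_0 = 0, rank ∂_1 = 4 ⇒ b_0 = 5 − 0 − 4 = 1; all invariant factors of ∂_1 are 1 so no torsion. So H_0 = Z.
rank ∂_1 = 4, rank ∂_2 = 6 ⇒ b_1 = 10 − 4 − 6 = 0; all invariant factors of ∂_2 are 1 so no torsion. So H_1 = 0.
rank ∂_2 = 6, rank ∂_3 = 4 ⇒ b_2 = 10 − 6 − 4 = 0; all invariant factors of ∂_3 are 1 so no torsion. So H_2 = 0.
rank ∂_3 = 4, rank ∂_4 = 0 ⇒ b_3 = 5 − 4 − 0 = 1. So H_3 = Z.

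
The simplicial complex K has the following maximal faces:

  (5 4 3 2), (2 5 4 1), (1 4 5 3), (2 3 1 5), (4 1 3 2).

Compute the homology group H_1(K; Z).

H_1 ≅ 0.

Take the total order 1 < 2 < 3 < 4 < 5 on the vertex set. Then K (dimension 3) consists of the simplices:

  0-simplices (5): [1], [2], [3], [4], [5]
  1-simplices (10): [1,2], [1,3], [1,4], [1,5], [2,3], [2,4], [2,5], [3,4], [3,5], [4,5]
  2-simplices (10): [1,2,3], [1,2,4], [1,2,5], [1,3,4], [1,3,5], [1,4,5], [2,3,4], [2,3,5], [2,4,5], [3,4,5]
  3-simplices (5): [1,2,3,4], [1,2,3,5], [1,2,4,5], [1,3,4,5], [2,3,4,5]

giving chain groups C_0 ≅ Z^5, C_1 ≅ Z^10, C_2 ≅ Z^10, C_3 ≅ Z^5.

The boundary map ∂_1: C_1 → C_0 maps an edge to its endpoints' difference, ∂[p,q] = q − p.
This gives a 5×10 integer matrix of rank 4; reducing to Smith normal form yields diagonal entries (1,1,1,1).

Boundary ∂_2: C_2 → C_1 acts by ∂[p,q,r] = [q,r] − [p,r] + [p,q]. For instance
  ∂[2,4,5] = [4,5] − [2,5] + [2,4],
  ∂[1,3,4] = [3,4] − [1,4] + [1,3].
The resulting 10×10 matrix has rank 6, and its Smith normal form has invariant factors (1,1,1,1,1,1).

∂_3: C_3 → C_2 sends each 3-simplex σ to the alternating sum Σ_i (−1)^i (σ with its i-th vertex removed). For instance
  ∂[2,3,4,5] = [3,4,5] − [2,4,5] + [2,3,5] − [2,3,4],
  ∂[1,2,3,5] = [2,3,5] − [1,3,5] + [1,2,5] − [1,2,3].
This gives a 10×5 integer matrix of rank 4; reducing to Smith normal form yields diagonal entries (1,1,1,1).

Computing H_k = (kernel of ∂_k) / (image of ∂_{k+1}):

  H_1: rank ker ∂_1 − rank ∂_2 = (10 − 4) − 6 = 0, and the invariant factors of ∂_2 are all 1, so H_1 ≅ 0.

(K is a triangulation of the 3-sphere S^3.)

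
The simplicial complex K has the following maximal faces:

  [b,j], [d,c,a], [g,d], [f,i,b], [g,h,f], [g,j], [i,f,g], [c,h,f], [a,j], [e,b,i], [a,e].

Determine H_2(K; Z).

Take the total order a < b < c < d < e < f < g < h < i < j on the vertex set. Then K (dimension 2) consists of the simplices:

  0-simplices (10): a, b, c, d, e, f, g, h, i, j
  1-simplices (19): ac, ad, ae, aj, be, bf, bi, bj, cd, cf, ch, dg, ei, fg, fh, fi, gh, gi, gj
  2-simplices (6): acd, bei, bfi, cfh, fgh, fgi

Hence C_0 ≅ Z^10, C_1 ≅ Z^19, C_2 ≅ Z^6.

The boundary map ∂_1: C_1 → C_0 sends each edge [p,q] (with p < q) to q − p. For instance
  ∂aj = j − a.
This gives a 10×19 integer matrix of rank 9; reducing to Smith normal form yields diagonal entries (1,1,1,1,1,1,1,1,1).

Boundary ∂_2: C_2 → C_1 sends each 2-simplex [p,q,r] to [q,r] − [p,r] + [p,q]. For instance
  ∂bei = ei − bi + be,
  ∂fgi = gi − fi + fg.
As a 19×6 matrix over Z this has rank 6, with invariant factors (1,1,1,1,1,1).

Now H_k = ker ∂_k / im ∂_{k+1}, so:

  H_2: rank ker ∂_2 − rank ∂_3 = (6 − 6) − 0 = 0, and there is no ∂_3, so H_2 = 0.

H_2 = 0.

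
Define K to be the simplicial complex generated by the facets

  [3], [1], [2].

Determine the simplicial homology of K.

We work with the vertex ordering 1 < 2 < 3. The simplices of K, each written with vertices in increasing order, are:

  0-simplices (3): [1], [2], [3]

so the chain groups are C_0 ≅ Z^3.

Reading off H_k = ker ∂_k / im ∂_{k+1}:

  H_0: rank C_0 − rank ∂_1 = 3 − 0 = 3, and there is no ∂_1, so H_0 = Z^3.

H_0 = Z^3.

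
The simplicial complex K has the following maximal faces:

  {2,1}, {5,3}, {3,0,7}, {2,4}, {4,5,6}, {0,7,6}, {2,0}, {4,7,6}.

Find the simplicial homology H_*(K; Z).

Order the vertices as 0 < 1 < 2 < 3 < 4 < 5 < 6 < 7. Listing each simplex with vertices in this order, K has dimension 2 with simplices:

  0-simplices (8): [0], [1], [2], [3], [4], [5], [6], [7]
  1-simplices (13): [0,2], [0,3], [0,6], [0,7], [1,2], [2,4], [3,5], [3,7], [4,5], [4,6], [4,7], [5,6], [6,7]
  2-simplices (4): [0,3,7], [0,6,7], [4,5,6], [4,6,7]

so the chain groups are C_0 ≅ Z^8, C_1 ≅ Z^13, C_2 ≅ Z^4.

∂_1: C_1 → C_0 is given by ∂[p,q] = [q] − [p].
The resulting 8×13 matrix has rank 7, and its Smith normal form has invariant factors (1,1,1,1,1,1,1).

Boundary ∂_2: C_2 → C_1 maps a triangle to the signed sum of its edges. For instance
  ∂[0,3,7] = [3,7] − [0,7] + [0,3],
  ∂[4,5,6] = [5,6] − [4,6] + [4,5].
The resulting 13×4 matrix has rank 4, and its Smith normal form has invariant factors (1,1,1,1).

Reading off H_k = ker ∂_k / im ∂_{k+1}:

  H_0: rank C_0 − rank ∂_1 = 8 − 7 = 1, and the invariant factors of ∂_1 are all 1, so H_0 = Z.
  H_1: rank ker ∂_1 − rank ∂_2 = (13 − 7) − 4 = 2, and the invariant factors of ∂_2 are all 1, so H_1 = Z^2.
  H_2: rank ker ∂_2 − rank ∂_3 = (4 − 4) − 0 = 0, and there is no ∂_3, so H_2 = 0.

H_0 = Z,  H_1 = Z^2,  H_2 = 0.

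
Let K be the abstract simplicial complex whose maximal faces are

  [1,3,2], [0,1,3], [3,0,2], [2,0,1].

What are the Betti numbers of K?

Order the vertices as 0 < 1 < 2 < 3. Listing each simplex with vertices in this order, K has dimension 2 with simplices:

  0-simplices (4): [0], [1], [2], [3]
  1-simplices (6): [0,1], [0,2], [0,3], [1,2], [1,3], [2,3]
  2-simplices (4): [0,1,2], [0,1,3], [0,2,3], [1,2,3]

so the chain groups are C_0 ≅ Z^4, C_1 ≅ Z^6, C_2 ≅ Z^4.

Boundary ∂_1: C_1 → C_0 sends each edge [p,q] (with p < q) to q − p. For instance
  ∂[1,2] = [2] − [1].
The 4×6 boundary matrix has rank 3 and Smith normal form diag(1,1,1).

The boundary map ∂_2: C_2 → C_1 maps a triangle to the signed sum of its edges. For instance
  ∂[0,1,2] = [1,2] − [0,2] + [0,1],
  ∂[1,2,3] = [2,3] − [1,3] + [1,2].
The 6×4 boundary matrix has rank 3 and Smith normal form diag(1,1,1).

Computing H_k = (kernel of ∂_k) / (image of ∂_{k+1}):

  H_0: rank C_0 − rank ∂_1 = 4 − 3 = 1, and the invariant factors of ∂_1 are all 1, so H_0 ≅ Z.
  H_1: rank ker ∂_1 − rank ∂_2 = (6 − 3) − 3 = 0, and the invariant factors of ∂_2 are all 1, so H_1 ≅ 0.
  H_2: rank ker ∂_2 − rank ∂_3 = (4 − 3) − 0 = 1, and there is no ∂_3, so H_2 ≅ Z.

(K is a triangulation of the 2-sphere S^2.)

Hence the Betti numbers are b_0 = 1, b_1 = 0, b_2 = 1.

b_0 = 1, b_1 = 0, b_2 = 1.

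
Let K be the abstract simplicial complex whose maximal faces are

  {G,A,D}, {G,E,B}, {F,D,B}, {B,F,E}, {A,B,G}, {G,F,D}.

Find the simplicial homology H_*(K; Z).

H_0 = Z,  H_1 = Z,  H_2 = 0.

We work with the vertex ordering A < B < D < E < F < G. The simplices of K, each written with vertices in increasing order, are:

  0-simplices (6): A, B, D, E, F, G
  1-simplices (12): AB, AD, AG, BD, BE, BF, BG, DF, DG, EF, EG, FG
  2-simplices (6): ABG, ADG, BDF, BEF, BEG, DFG

giving chain groups C_0 ≅ Z^6, C_1 ≅ Z^12, C_2 ≅ Z^6.

The boundary map ∂_1: C_1 → C_0 maps an edge to its endpoints' difference, ∂[p,q] = q − p. For instance
  ∂DF = F − D.
The resulting 6×12 matrix has rank 5, and its Smith normal form has invariant factors (1,1,1,1,1).

∂_2: C_2 → C_1 maps a triangle to the signed sum of its edges. For instance
  ∂BEG = EG − BG + BE,
  ∂BEF = EF − BF + BE.
The 12×6 boundary matrix has rank 6 and Smith normal form diag(1,1,1,1,1,1).

Reading off H_k = ker ∂_k / im ∂_{k+1}:

  H_0: rank C_0 − rank ∂_1 = 6 − 5 = 1, and the invariant factors of ∂_1 are all 1, so H_0 ≅ Z.
  H_1: rank ker ∂_1 − rank ∂_2 = (12 − 5) − 6 = 1, and the invariant factors of ∂_2 are all 1, so H_1 ≅ Z.
  H_2: rank ker ∂_2 − rank ∂_3 = (6 − 6) − 0 = 0, and there is no ∂_3, so H_2 ≅ 0.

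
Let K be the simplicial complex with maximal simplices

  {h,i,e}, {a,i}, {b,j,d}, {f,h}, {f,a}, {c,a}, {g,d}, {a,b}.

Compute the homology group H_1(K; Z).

Take the total order a < b < c < d < e < f < g < h < i < j on the vertex set. Then K (dimension 2) consists of the simplices:

  0-simplices (10): a, b, c, d, e, f, g, h, i, j
  1-simplices (12): ab, ac, af, ai, bd, bj, dg, dj, eh, ei, fh, hi
  2-simplices (2): bdj, ehi

Hence C_0 ≅ Z^10, C_1 ≅ Z^12, C_2 ≅ Z^2.

Boundary ∂_1: C_1 → C_0 is given by ∂[p,q] = [q] − [p]. For instance
  ∂bd = d − b.
As a 10×12 matrix over Z this has rank 9, with invariant factors (1,1,1,1,1,1,1,1,1).

The boundary map ∂_2: C_2 → C_1 sends each 2-simplex [p,q,r] to [q,r] − [p,r] + [p,q]. For instance
  ∂bdj = dj − bj + bd,
  ∂ehi = hi − ei + eh.
This gives a 12×2 integer matrix of rank 2; reducing to Smith normal form yields diagonal entries (1,1).

Now H_k = ker ∂_k / im ∂_{k+1}, so:

  H_1: rank ker ∂_1 − rank ∂_2 = (12 − 9) − 2 = 1, and the invariant factors of ∂_2 are all 1, so H_1 ≅ Z.

H_1 = Z.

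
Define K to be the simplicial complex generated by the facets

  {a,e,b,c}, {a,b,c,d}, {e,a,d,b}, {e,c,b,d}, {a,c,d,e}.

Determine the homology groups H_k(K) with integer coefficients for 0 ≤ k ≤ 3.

H_0 ≅ Z,  H_1 = 0,  H_2 = 0,  H_3 ≅ Z.

Take the total order a < b < c < d < e on the vertex set. Then K (dimension 3) consists of the simplices:

  0-simplices (5): a, b, c, d, e
  1-simplices (10): ab, ac, ad, ae, bc, bd, be, cd, ce, de
  2-simplices (10): abc, abd, abe, acd, ace, ade, bcd, bce, bde, cde
  3-simplices (5): abcd, abce, abde, acde, bcde

Hence C_0 ≅ Z^5, C_1 ≅ Z^10, C_2 ≅ Z^10, C_3 ≅ Z^5.

Boundary ∂_1: C_1 → C_0 sends each edge [p,q] (with p < q) to q − p.
The 5×10 boundary matrix has rank 4 and Smith normal form diag(1,1,1,1).

Boundary ∂_2: C_2 → C_1 acts by ∂[p,q,r] = [q,r] − [p,r] + [p,q]. For instance
  ∂abd = bd − ad + ab,
  ∂ace = ce − ae + ac.
This gives a 10×10 integer matrix of rank 6; reducing to Smith normal form yields diagonal entries (1,1,1,1,1,1).

Boundary ∂_3: C_3 → C_2 sends each 3-simplex σ to the alternating sum Σ_i (−1)^i (σ with its i-th vertex removed). For instance
  ∂acde = cde − ade + ace − acd,
  ∂bcde = cde − bde + bce − bcd.
The resulting 10×5 matrix has rank 4, and its Smith normal form has invariant factors (1,1,1,1).

Computing H_k = (kernel of ∂_k) / (image of ∂_{k+1}):

  H_0: rank C_0 − rank ∂_1 = 5 − 4 = 1, and the invariant factors of ∂_1 are all 1, so H_0 ≅ Z.
  H_1: rank ker ∂_1 − rank ∂_2 = (10 − 4) − 6 = 0, and the invariant factors of ∂_2 are all 1, so H_1 ≅ 0.
  H_2: rank ker ∂_2 − rank ∂_3 = (10 − 6) − 4 = 0, and the invariant factors of ∂_3 are all 1, so H_2 ≅ 0.
  H_3: rank ker ∂_3 − rank ∂_4 = (5 − 4) − 0 = 1, and there is no ∂_4, so H_3 ≅ Z.

As a check, the Euler characteristic is 5 − 10 + 10 − 5 = 0, which agrees with 1 − 0 + 0 − 1 = 0.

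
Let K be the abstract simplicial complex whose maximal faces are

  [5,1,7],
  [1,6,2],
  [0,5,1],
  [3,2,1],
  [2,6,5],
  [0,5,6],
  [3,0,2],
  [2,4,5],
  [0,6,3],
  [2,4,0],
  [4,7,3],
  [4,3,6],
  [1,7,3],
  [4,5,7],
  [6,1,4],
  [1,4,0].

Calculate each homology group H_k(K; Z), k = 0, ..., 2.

Order the vertices as 0 < 1 < 2 < 3 < 4 < 5 < 6 < 7. Listing each simplex with vertices in this order, K has dimension 2 with simplices:

  0-simplices (8): [0], [1], [2], [3], [4], [5], [6], [7]
  1-simplices (24): (24 of them)
  2-simplices (16): [0,1,4], [0,1,5], [0,2,3], [0,2,4], [0,3,6], [0,5,6], [1,2,3], [1,2,6], [1,3,7], [1,4,6], [1,5,7], [2,4,5], [2,5,6], [3,4,6], [3,4,7], [4,5,7]

giving chain groups C_0 ≅ Z^8, C_1 ≅ Z^24, C_2 ≅ Z^16.

Boundary ∂_1: C_1 → C_0 is given by ∂[p,q] = [q] − [p]. For instance
  ∂[4,5] = [5] − [4].
The resulting 8×24 matrix has rank 7, and its Smith normal form has invariant factors (1,1,1,1,1,1,1).

The boundary map ∂_2: C_2 → C_1 sends each 2-simplex [p,q,r] to [q,r] − [p,r] + [p,q]. For instance
  ∂[1,2,3] = [2,3] − [1,3] + [1,2],
  ∂[0,1,4] = [1,4] − [0,4] + [0,1].
As a 24×16 matrix over Z this has rank 15, with invariant factors (1,1,1,1,1,1,1,1,1,1,1,1,1,1,1).

From H_k ≅ ker(∂_k) / im(∂_{k+1}) we obtain:

  H_0: rank C_0 − rank ∂_1 = 8 − 7 = 1, and the invariant factors of ∂_1 are all 1, so H_0 = Z.
  H_1: rank ker ∂_1 − rank ∂_2 = (24 − 7) − 15 = 2, and the invariant factors of ∂_2 are all 1, so H_1 = Z^2.
  H_2: rank ker ∂_2 − rank ∂_3 = (16 − 15) − 0 = 1, and there is no ∂_3, so H_2 = Z.

H_0 = Z,  H_1 = Z^2,  H_2 = Z.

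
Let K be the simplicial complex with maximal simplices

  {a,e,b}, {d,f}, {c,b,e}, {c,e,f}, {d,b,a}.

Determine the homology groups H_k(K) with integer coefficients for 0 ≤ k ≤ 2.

H_0 ≅ Z,  H_1 ≅ Z,  H_2 = 0.

Take the total order a < b < c < d < e < f on the vertex set. Then K (dimension 2) consists of the simplices:

  0-simplices (6): a, b, c, d, e, f
  1-simplices (10): ab, ad, ae, bc, bd, be, ce, cf, df, ef
  2-simplices (4): abd, abe, bce, cef

Hence C_0 ≅ Z^6, C_1 ≅ Z^10, C_2 ≅ Z^4.

The boundary map ∂_1: C_1 → C_0 maps an edge to its endpoints' difference, ∂[p,q] = q − p.
As a 6×10 matrix over Z this has rank 5, with invariant factors (1,1,1,1,1).

The boundary map ∂_2: C_2 → C_1 sends each 2-simplex [p,q,r] to [q,r] − [p,r] + [p,q]. For instance
  ∂bce = ce − be + bc,
  ∂abd = bd − ad + ab.
This gives a 10×4 integer matrix of rank 4; reducing to Smith normal form yields diagonal entries (1,1,1,1).

Reading off H_k = ker ∂_k / im ∂_{k+1}:

  H_0: rank C_0 − rank ∂_1 = 6 − 5 = 1, and the invariant factors of ∂_1 are all 1, so H_0 = Z.
  H_1: rank ker ∂_1 − rank ∂_2 = (10 − 5) − 4 = 1, and the invariant factors of ∂_2 are all 1, so H_1 = Z.
  H_2: rank ker ∂_2 − rank ∂_3 = (4 − 4) − 0 = 0, and there is no ∂_3, so H_2 = 0.

As a check, the Euler characteristic is 6 − 10 + 4 = 0, which agrees with 1 − 1 + 0 = 0.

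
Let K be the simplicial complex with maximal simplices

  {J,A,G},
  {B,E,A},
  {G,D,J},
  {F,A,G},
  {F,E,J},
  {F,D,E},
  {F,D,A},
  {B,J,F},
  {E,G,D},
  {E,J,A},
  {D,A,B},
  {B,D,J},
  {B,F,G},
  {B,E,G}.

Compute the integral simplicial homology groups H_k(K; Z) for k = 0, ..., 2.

H_0 = Z,  H_1 = Z^2,  H_2 = Z.

Take the total order A < B < D < E < F < G < J on the vertex set. Then K (dimension 2) consists of the simplices:

  0-simplices (7): A, B, D, E, F, G, J
  1-simplices (21): AB, AD, AE, AF, AG, AJ, BD, BE, BF, BG, BJ, DE, DF, DG, DJ, EF, EG, EJ, FG, FJ, GJ
  2-simplices (14): ABD, ABE, ADF, AEJ, AFG, AGJ, BDJ, BEG, BFG, BFJ, DEF, DEG, DGJ, EFJ

giving chain groups C_0 ≅ Z^7, C_1 ≅ Z^21, C_2 ≅ Z^14.

The boundary map ∂_1: C_1 → C_0 sends each edge [p,q] (with p < q) to q − p.
The 7×21 boundary matrix has rank 6 and Smith normal form diag(1,1,1,1,1,1).

∂_2: C_2 → C_1 sends each 2-simplex [p,q,r] to [q,r] − [p,r] + [p,q]. For instance
  ∂BFJ = FJ − BJ + BF,
  ∂ADF = DF − AF + AD.
This gives a 21×14 integer matrix of rank 13; reducing to Smith normal form yields diagonal entries (1,1,1,1,1,1,1,1,1,1,1,1,1).

From H_k ≅ ker(∂_k) / im(∂_{k+1}) we obtain:

  H_0: rank C_0 − rank ∂_1 = 7 − 6 = 1, and the invariant factors of ∂_1 are all 1, so H_0 ≅ Z.
  H_1: rank ker ∂_1 − rank ∂_2 = (21 − 6) − 13 = 2, and the invariant factors of ∂_2 are all 1, so H_1 ≅ Z^2.
  H_2: rank ker ∂_2 − rank ∂_3 = (14 − 13) − 0 = 1, and there is no ∂_3, so H_2 ≅ Z.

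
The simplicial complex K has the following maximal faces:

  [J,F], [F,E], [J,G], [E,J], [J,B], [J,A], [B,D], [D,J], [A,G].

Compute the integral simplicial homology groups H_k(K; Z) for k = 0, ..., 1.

Order the vertices as A < B < D < E < F < G < J. Listing each simplex with vertices in this order, K has dimension 1 with simplices:

  0-simplices (7): A, B, D, E, F, G, J
  1-simplices (9): AG, AJ, BD, BJ, DJ, EF, EJ, FJ, GJ

so the chain groups are C_0 ≅ Z^7, C_1 ≅ Z^9.

The boundary map ∂_1: C_1 → C_0 is given by ∂[p,q] = [q] − [p].
The resulting 7×9 matrix has rank 6, and its Smith normal form has invariant factors (1,1,1,1,1,1).

Computing H_k = (kernel of ∂_k) / (image of ∂_{k+1}):

  H_0: rank C_0 − rank ∂_1 = 7 − 6 = 1, and the invariant factors of ∂_1 are all 1, so H_0 = Z.
  H_1: rank ker ∂_1 − rank ∂_2 = (9 − 6) − 0 = 3, and there is no ∂_2, so H_1 = Z^3.

(K is a triangulation of a wedge of 3 circles.)

H_0 = Z,  H_1 = Z^3.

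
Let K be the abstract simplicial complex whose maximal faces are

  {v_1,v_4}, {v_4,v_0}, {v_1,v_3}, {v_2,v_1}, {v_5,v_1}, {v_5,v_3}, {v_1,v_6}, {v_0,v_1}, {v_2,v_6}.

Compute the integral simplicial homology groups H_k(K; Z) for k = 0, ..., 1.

H_0 = Z,  H_1 = Z^3.

Take the total order v_0 < v_1 < v_2 < v_3 < v_4 < v_5 < v_6 on the vertex set. Then K (dimension 1) consists of the simplices:

  0-simplices (7): [v_0], [v_1], [v_2], [v_3], [v_4], [v_5], [v_6]
  1-simplices (9): [v_0,v_1], [v_0,v_4], [v_1,v_2], [v_1,v_3], [v_1,v_4], [v_1,v_5], [v_1,v_6], [v_2,v_6], [v_3,v_5]

Hence C_0 ≅ Z^7, C_1 ≅ Z^9.

∂_1: C_1 → C_0 sends each edge [p,q] (with p < q) to q − p.
This gives a 7×9 integer matrix of rank 6; reducing to Smith normal form yields diagonal entries (1,1,1,1,1,1).

Reading off H_k = ker ∂_k / im ∂_{k+1}:

  H_0: rank C_0 − rank ∂_1 = 7 − 6 = 1, and the invariant factors of ∂_1 are all 1, so H_0 ≅ Z.
  H_1: rank ker ∂_1 − rank ∂_2 = (9 − 6) − 0 = 3, and there is no ∂_2, so H_1 ≅ Z^3.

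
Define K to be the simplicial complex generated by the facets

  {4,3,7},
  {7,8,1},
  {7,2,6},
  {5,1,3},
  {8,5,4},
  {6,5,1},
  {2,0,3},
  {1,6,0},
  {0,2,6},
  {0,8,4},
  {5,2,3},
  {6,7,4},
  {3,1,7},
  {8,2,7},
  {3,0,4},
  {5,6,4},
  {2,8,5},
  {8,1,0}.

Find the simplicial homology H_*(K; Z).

Take the total order 0 < 1 < 2 < 3 < 4 < 5 < 6 < 7 < 8 on the vertex set. Then K (dimension 2) consists of the simplices:

  0-simplices (9): [0], [1], [2], [3], [4], [5], [6], [7], [8]
  1-simplices (27): (27 of them)
  2-simplices (18): [0,1,6], [0,1,8], [0,2,3], [0,2,6], [0,3,4], [0,4,8], [1,3,5], [1,3,7], [1,5,6], [1,7,8], [2,3,5], [2,5,8], [2,6,7], [2,7,8], [3,4,7], [4,5,6], [4,5,8], [4,6,7]

Hence C_0 ≅ Z^9, C_1 ≅ Z^27, C_2 ≅ Z^18.

Boundary ∂_1: C_1 → C_0 sends each edge [p,q] (with p < q) to q − p.
The 9×27 boundary matrix has rank 8 and Smith normal form diag(1,1,1,1,1,1,1,1).

∂_2: C_2 → C_1 sends each 2-simplex [p,q,r] to [q,r] − [p,r] + [p,q]. For instance
  ∂[0,1,8] = [1,8] − [0,8] + [0,1],
  ∂[0,2,3] = [2,3] − [0,3] + [0,2].
The resulting 27×18 matrix has rank 17, and its Smith normal form has invariant factors (1,1,1,1,1,1,1,1,1,1,1,1,1,1,1,1,1).

From H_k ≅ ker(∂_k) / im(∂_{k+1}) we obtain:

  H_0: rank C_0 − rank ∂_1 = 9 − 8 = 1, and the invariant factors of ∂_1 are all 1, so H_0 = Z.
  H_1: rank ker ∂_1 − rank ∂_2 = (27 − 8) − 17 = 2, and the invariant factors of ∂_2 are all 1, so H_1 = Z^2.
  H_2: rank ker ∂_2 − rank ∂_3 = (18 − 17) − 0 = 1, and there is no ∂_3, so H_2 = Z.

As a check, the Euler characteristic is 9 − 27 + 18 = 0, which agrees with 1 − 2 + 1 = 0.

H_0 = Z,  H_1 = Z^2,  H_2 = Z.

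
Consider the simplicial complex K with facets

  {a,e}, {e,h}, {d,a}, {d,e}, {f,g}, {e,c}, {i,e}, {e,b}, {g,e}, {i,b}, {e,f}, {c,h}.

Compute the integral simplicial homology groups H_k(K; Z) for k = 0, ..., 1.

H_0 ≅ Z,  H_1 ≅ Z^4.

We work with the vertex ordering a < b < c < d < e < f < g < h < i. The simplices of K, each written with vertices in increasing order, are:

  0-simplices (9): a, b, c, d, e, f, g, h, i
  1-simplices (12): ad, ae, be, bi, ce, ch, de, ef, eg, eh, ei, fg

giving chain groups C_0 ≅ Z^9, C_1 ≅ Z^12.

Boundary ∂_1: C_1 → C_0 is given by ∂[p,q] = [q] − [p]. For instance
  ∂ef = f − e.
The 9×12 boundary matrix has rank 8 and Smith normal form diag(1,1,1,1,1,1,1,1).

Computing H_k = (kernel of ∂_k) / (image of ∂_{k+1}):

  H_0: rank C_0 − rank ∂_1 = 9 − 8 = 1, and the invariant factors of ∂_1 are all 1, so H_0 ≅ Z.
  H_1: rank ker ∂_1 − rank ∂_2 = (12 − 8) − 0 = 4, and there is no ∂_2, so H_1 ≅ Z^4.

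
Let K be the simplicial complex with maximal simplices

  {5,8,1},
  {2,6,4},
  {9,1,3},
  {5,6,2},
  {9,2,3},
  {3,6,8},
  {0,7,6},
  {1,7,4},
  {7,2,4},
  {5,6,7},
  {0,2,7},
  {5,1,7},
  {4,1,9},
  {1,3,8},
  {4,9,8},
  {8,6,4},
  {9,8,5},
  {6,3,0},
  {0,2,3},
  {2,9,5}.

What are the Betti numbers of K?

b_0 = 1, b_1 = 1, b_2 = 0.

We work with the vertex ordering 0 < 1 < 2 < 3 < 4 < 5 < 6 < 7 < 8 < 9. The simplices of K, each written with vertices in increasing order, are:

  0-simplices (10): [0], [1], [2], [3], [4], [5], [6], [7], [8], [9]
  1-simplices (30): (30 of them)
  2-simplices (20): (20 of them)

so the chain groups are C_0 ≅ Z^10, C_1 ≅ Z^30, C_2 ≅ Z^20.

∂_1: C_1 → C_0 sends each edge [p,q] (with p < q) to q − p.
This gives a 10×30 integer matrix of rank 9; reducing to Smith normal form yields diagonal entries (1,1,1,1,1,1,1,1,1).

The boundary map ∂_2: C_2 → C_1 sends each 2-simplex [p,q,r] to [q,r] − [p,r] + [p,q]. For instance
  ∂[1,3,9] = [3,9] − [1,9] + [1,3],
  ∂[5,8,9] = [8,9] − [5,9] + [5,8].
The 30×20 boundary matrix has rank 20 and Smith normal form diag(1,1,1,1,1,1,1,1,1,1,1,1,1,1,1,1,1,1,1,2).

Computing H_k = (kernel of ∂_k) / (image of ∂_{k+1}):

  H_0: rank C_0 − rank ∂_1 = 10 − 9 = 1, and the invariant factors of ∂_1 are all 1, so H_0 ≅ Z.
  H_1: rank ker ∂_1 − rank ∂_2 = (30 − 9) − 20 = 1, and ∂_2 has invariant factor 2 > 1, so H_1 ≅ Z ⊕ Z_2.
  H_2: rank ker ∂_2 − rank ∂_3 = (20 − 20) − 0 = 0, and there is no ∂_3, so H_2 ≅ 0.

Hence the Betti numbers are b_0 = 1, b_1 = 1, b_2 = 0.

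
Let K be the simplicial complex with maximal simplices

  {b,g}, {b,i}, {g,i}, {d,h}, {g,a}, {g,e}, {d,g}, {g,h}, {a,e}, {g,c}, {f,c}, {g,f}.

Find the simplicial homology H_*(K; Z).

H_0 = Z,  H_1 = Z^4.

Order the vertices as a < b < c < d < e < f < g < h < i. Listing each simplex with vertices in this order, K has dimension 1 with simplices:

  0-simplices (9): a, b, c, d, e, f, g, h, i
  1-simplices (12): ae, ag, bg, bi, cf, cg, dg, dh, eg, fg, gh, gi

Hence C_0 ≅ Z^9, C_1 ≅ Z^12.

The boundary map ∂_1: C_1 → C_0 maps an edge to its endpoints' difference, ∂[p,q] = q − p. For instance
  ∂bg = g − b.
As a 9×12 matrix over Z this has rank 8, with invariant factors (1,1,1,1,1,1,1,1).

Reading off H_k = ker ∂_k / im ∂_{k+1}:

  H_0: rank C_0 − rank ∂_1 = 9 − 8 = 1, and the invariant factors of ∂_1 are all 1, so H_0 = Z.
  H_1: rank ker ∂_1 − rank ∂_2 = (12 − 8) − 0 = 4, and there is no ∂_2, so H_1 = Z^4.

As a check, the Euler characteristic is 9 − 12 = -3, which agrees with 1 − 4 = -3.
(K is a triangulation of a wedge of 4 circles.)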